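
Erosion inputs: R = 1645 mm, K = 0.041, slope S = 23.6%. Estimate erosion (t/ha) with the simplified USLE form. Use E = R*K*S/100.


Formula: E = R * K * S / 100  (simplified USLE)
R * K = 1645 * 0.041 = 67.445
E = 67.445 * 23.6 / 100 = 15.92 t/ha

15.92


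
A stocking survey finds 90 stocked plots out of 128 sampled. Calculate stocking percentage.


Formula: Stocking % = stocked plots / total plots * 100
Stocking = 90 / 128 * 100
Stocking = 0.7031 * 100 = 70.3%

70.3


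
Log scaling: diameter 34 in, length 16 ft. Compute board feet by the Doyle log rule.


Doyle: BF = (D - 4)^2 * L / 16
Adjusted diameter = 34 - 4 = 30 in
(D-4)^2 = 30^2 = 900
BF = 900 * 16 / 16 = 900 BF

900


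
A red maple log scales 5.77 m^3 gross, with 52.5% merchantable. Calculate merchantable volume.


Formula: MV = V_total * (merchantable_pct / 100)
Merchantable fraction = 52.5% / 100 = 0.525
MV = 5.77 m^3 * 0.525 = 3.029 m^3

3.029


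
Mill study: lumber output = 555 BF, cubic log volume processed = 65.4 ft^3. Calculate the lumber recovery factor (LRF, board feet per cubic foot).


Formula: LRF = Lumber Output (BF) / Log Input (ft^3)
LRF = 555 BF / 65.4 ft^3
LRF = 8.49 BF/ft^3

8.49


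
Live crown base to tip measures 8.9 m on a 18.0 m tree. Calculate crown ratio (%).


Formula: Crown Ratio = (Crown Length / Total Height) * 100
CR = (8.9 m / 18.0 m) * 100
CR = 0.4944 * 100 = 49.4%

49.4


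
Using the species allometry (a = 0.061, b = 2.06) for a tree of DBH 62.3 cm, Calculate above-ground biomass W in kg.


Formula: W = a * DBH^b  (allometric power law)
DBH^b = 62.3^2.06 = 4973.3082
W = 0.061 * 4973.3082 = 303.4 kg

303.4


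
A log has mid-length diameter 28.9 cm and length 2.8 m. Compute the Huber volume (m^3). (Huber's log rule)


Huber: V = Am * L,  Am = pi*(Dm/200)^2
Am = pi*(28.9/200)^2 = 0.065597 m^2
V = 0.065597*2.8 = 0.1837 m^3

0.1837


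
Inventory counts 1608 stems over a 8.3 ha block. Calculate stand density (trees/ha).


Formula: Stand Density = N_trees / Area_ha
Density = 1608 trees / 8.3 ha
Density = 194 trees/ha

194


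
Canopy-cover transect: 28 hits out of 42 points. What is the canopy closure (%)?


Formula: Canopy closure = covered points / total points * 100
Closure = 28 / 42 * 100
Closure = 0.6667 * 100 = 66.7%

66.7


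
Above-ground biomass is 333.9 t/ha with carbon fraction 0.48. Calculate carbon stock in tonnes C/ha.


Formula: Carbon Stock = Biomass * Carbon Fraction
C = 333.9 t/ha * 0.48
C = 160.3 t C/ha

160.3


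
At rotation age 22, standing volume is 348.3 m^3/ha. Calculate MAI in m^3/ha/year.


Formula: MAI = Total Volume / Stand Age
MAI = 348.3 m^3/ha / 22 years
MAI = 15.83 m^3/ha/year

15.83


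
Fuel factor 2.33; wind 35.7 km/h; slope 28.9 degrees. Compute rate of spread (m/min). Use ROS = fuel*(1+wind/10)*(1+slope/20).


Formula: ROS = fuel * (1 + wind/10) * (1 + slope/20)
Wind factor = 1 + 35.7/10 = 4.57
Slope factor = 1 + 28.9/20 = 2.445
ROS = 2.33 * 4.57 * 2.445 = 26.03 m/min

26.03


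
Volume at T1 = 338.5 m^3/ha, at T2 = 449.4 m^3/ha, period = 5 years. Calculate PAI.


Formula: PAI = (V_T2 - V_T1) / (T2 - T1)
Volume increment = 449.4 - 338.5 = 110.9 m^3/ha
PAI = 110.9 / 5 = 22.18 m^3/ha/year

22.18


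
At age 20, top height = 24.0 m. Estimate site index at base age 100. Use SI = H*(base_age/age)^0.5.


Formula: SI = H_dom * (base_age / age)^0.5
Age ratio = 100 / 20 = 5.0
sqrt(age_ratio) = 2.23607
SI = 24.0 * 2.23607 = 53.7 m

53.7


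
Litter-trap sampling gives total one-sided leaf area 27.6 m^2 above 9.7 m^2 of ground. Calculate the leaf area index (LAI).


Formula: LAI = total leaf area / ground area  (dimensionless)
LAI = 27.6 m^2 / 9.7 m^2
LAI = 2.85

2.85


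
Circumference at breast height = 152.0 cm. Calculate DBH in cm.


Formula: DBH = C / pi
DBH = 152.0 / pi
pi = 3.14159...
DBH = 48.4 cm

48.4


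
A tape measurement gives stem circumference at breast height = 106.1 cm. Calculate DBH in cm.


Formula: DBH = C / pi
DBH = 106.1 / pi
pi = 3.14159...
DBH = 33.8 cm

33.8


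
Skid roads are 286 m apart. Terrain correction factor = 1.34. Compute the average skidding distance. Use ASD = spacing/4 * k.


Formula: ASD = (spacing / 4) * correction
Uncorrected distance = spacing / 4 = 286 / 4 = 71.5 m
ASD = 71.5 * 1.34 = 96 m

96


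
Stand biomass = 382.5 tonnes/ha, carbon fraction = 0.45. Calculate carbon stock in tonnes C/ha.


Formula: Carbon Stock = Biomass * Carbon Fraction
C = 382.5 t/ha * 0.45
C = 172.1 t C/ha

172.1


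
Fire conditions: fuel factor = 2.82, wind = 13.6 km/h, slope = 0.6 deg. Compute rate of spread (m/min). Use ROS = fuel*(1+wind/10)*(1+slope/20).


Formula: ROS = fuel * (1 + wind/10) * (1 + slope/20)
Wind factor = 1 + 13.6/10 = 2.36
Slope factor = 1 + 0.6/20 = 1.03
ROS = 2.82 * 2.36 * 1.03 = 6.85 m/min

6.85


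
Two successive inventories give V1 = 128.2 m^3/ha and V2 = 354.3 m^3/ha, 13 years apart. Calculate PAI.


Formula: PAI = (V_T2 - V_T1) / (T2 - T1)
Volume increment = 354.3 - 128.2 = 226.1 m^3/ha
PAI = 226.1 / 13 = 17.39 m^3/ha/year

17.39


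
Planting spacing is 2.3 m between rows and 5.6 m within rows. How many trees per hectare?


Formula: TPH = 10000 m^2/ha / (spacing_x * spacing_y)
Area per tree = 2.3 m * 5.6 m = 12.88 m^2
TPH = 10000 / 12.88 = 776 trees/ha

776


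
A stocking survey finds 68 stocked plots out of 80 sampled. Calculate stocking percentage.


Formula: Stocking % = stocked plots / total plots * 100
Stocking = 68 / 80 * 100
Stocking = 0.85 * 100 = 85.0%

85.0


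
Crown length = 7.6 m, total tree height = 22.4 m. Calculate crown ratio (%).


Formula: Crown Ratio = (Crown Length / Total Height) * 100
CR = (7.6 m / 22.4 m) * 100
CR = 0.3393 * 100 = 33.9%

33.9


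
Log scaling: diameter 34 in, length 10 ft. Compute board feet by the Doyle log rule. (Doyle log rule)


Doyle: BF = (D - 4)^2 * L / 16
Adjusted diameter = 34 - 4 = 30 in
(D-4)^2 = 30^2 = 900
BF = 900 * 10 / 16 = 563 BF

563


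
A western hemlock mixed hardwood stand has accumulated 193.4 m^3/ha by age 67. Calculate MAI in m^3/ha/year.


Formula: MAI = Total Volume / Stand Age
MAI = 193.4 m^3/ha / 67 years
MAI = 2.89 m^3/ha/year

2.89


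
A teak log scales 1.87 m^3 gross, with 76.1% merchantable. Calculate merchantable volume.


Formula: MV = V_total * (merchantable_pct / 100)
Merchantable fraction = 76.1% / 100 = 0.761
MV = 1.87 m^3 * 0.761 = 1.423 m^3

1.423


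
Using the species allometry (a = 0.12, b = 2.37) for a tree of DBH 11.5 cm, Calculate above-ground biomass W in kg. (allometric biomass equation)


Formula: W = a * DBH^b  (allometric power law)
DBH^b = 11.5^2.37 = 326.478
W = 0.12 * 326.478 = 39.2 kg

39.2


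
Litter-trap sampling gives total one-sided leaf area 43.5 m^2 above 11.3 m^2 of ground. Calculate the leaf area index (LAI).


Formula: LAI = total leaf area / ground area  (dimensionless)
LAI = 43.5 m^2 / 11.3 m^2
LAI = 3.85

3.85


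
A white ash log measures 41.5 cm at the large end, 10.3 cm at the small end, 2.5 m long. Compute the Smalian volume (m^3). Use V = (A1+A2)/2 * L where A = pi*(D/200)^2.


Smalian: V = (A1 + A2)/2 * L,  A = pi*(D/200)^2
A1 = pi*(41.5/200)^2 = 0.135265 m^2
A2 = pi*(10.3/200)^2 = 0.008332 m^2
V = (0.135265+0.008332)/2*2.5 = 0.1795 m^3

0.1795


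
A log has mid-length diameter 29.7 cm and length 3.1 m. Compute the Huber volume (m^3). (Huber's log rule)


Huber: V = Am * L,  Am = pi*(Dm/200)^2
Am = pi*(29.7/200)^2 = 0.069279 m^2
V = 0.069279*3.1 = 0.2148 m^3

0.2148


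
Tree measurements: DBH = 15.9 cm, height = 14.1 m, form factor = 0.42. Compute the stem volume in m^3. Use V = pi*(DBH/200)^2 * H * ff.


Formula: V = pi * (DBH/200)^2 * H * ff
Radius = DBH/200 = 15.9/200 = 0.0795 m
Radius^2 = 0.0795^2 = 0.00632025 m^2
V = pi * 0.00632025 * 14.1 * 0.42
V = 0.118 m^3

0.118


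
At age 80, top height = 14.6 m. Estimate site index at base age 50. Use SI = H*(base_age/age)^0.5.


Formula: SI = H_dom * (base_age / age)^0.5
Age ratio = 50 / 80 = 0.625
sqrt(age_ratio) = 0.79057
SI = 14.6 * 0.79057 = 11.5 m

11.5


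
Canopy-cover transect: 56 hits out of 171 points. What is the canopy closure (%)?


Formula: Canopy closure = covered points / total points * 100
Closure = 56 / 171 * 100
Closure = 0.3275 * 100 = 32.7%

32.7


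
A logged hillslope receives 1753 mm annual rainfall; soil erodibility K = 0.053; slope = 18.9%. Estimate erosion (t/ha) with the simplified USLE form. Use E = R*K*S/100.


Formula: E = R * K * S / 100  (simplified USLE)
R * K = 1753 * 0.053 = 92.909
E = 92.909 * 18.9 / 100 = 17.56 t/ha

17.56


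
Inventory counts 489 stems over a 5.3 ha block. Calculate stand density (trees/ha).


Formula: Stand Density = N_trees / Area_ha
Density = 489 trees / 5.3 ha
Density = 92 trees/ha

92


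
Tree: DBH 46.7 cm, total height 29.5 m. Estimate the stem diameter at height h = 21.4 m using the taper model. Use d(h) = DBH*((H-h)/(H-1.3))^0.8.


Taper: d(h) = DBH * ((H - h) / (H - 1.3))^0.8
Numerator = H - h = 29.5 - 21.4 = 8.1 m
Denominator = H - 1.3 = 29.5 - 1.3 = 28.2 m
Ratio = 8.1 / 28.2 = 0.28723
d = 46.7 * 0.28723^0.8 = 17.2 cm

17.2


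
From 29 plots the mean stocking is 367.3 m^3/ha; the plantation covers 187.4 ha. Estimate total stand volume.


Formula: Total Volume = Mean Volume per ha * Total Area
Total Volume = 367.3 m^3/ha * 187.4 ha
Total Volume = 68832 m^3

68832


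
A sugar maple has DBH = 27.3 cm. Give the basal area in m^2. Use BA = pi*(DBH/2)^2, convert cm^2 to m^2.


Formula: BA = pi * (DBH/2)^2 / 10000  (cm^2 to m^2)
Radius = DBH/2 = 27.3/2 = 13.65 cm
BA = pi * 13.65^2 / 10000
   = 585.3494 cm^2 / 10000
   = 0.0585 m^2

0.0585


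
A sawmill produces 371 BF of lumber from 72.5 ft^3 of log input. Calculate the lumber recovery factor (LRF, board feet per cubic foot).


Formula: LRF = Lumber Output (BF) / Log Input (ft^3)
LRF = 371 BF / 72.5 ft^3
LRF = 5.12 BF/ft^3

5.12


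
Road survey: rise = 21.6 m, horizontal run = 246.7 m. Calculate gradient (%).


Formula: Gradient = rise / run * 100
Gradient = 21.6 / 246.7 * 100 = 8.8%

8.8


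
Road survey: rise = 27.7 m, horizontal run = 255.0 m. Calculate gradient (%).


Formula: Gradient = rise / run * 100
Gradient = 27.7 / 255.0 * 100 = 10.9%

10.9


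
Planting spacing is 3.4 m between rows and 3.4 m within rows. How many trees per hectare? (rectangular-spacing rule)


Formula: TPH = 10000 m^2/ha / (spacing_x * spacing_y)
Area per tree = 3.4 m * 3.4 m = 11.56 m^2
TPH = 10000 / 11.56 = 865 trees/ha

865


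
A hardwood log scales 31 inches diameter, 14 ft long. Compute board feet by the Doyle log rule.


Doyle: BF = (D - 4)^2 * L / 16
Adjusted diameter = 31 - 4 = 27 in
(D-4)^2 = 27^2 = 729
BF = 729 * 14 / 16 = 638 BF

638


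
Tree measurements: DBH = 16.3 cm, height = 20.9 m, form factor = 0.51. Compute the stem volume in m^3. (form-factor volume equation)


Formula: V = pi * (DBH/200)^2 * H * ff
Radius = DBH/200 = 16.3/200 = 0.0815 m
Radius^2 = 0.0815^2 = 0.00664225 m^2
V = pi * 0.00664225 * 20.9 * 0.51
V = 0.222 m^3

0.222


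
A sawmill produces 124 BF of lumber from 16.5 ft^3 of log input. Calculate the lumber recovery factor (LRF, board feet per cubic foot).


Formula: LRF = Lumber Output (BF) / Log Input (ft^3)
LRF = 124 BF / 16.5 ft^3
LRF = 7.52 BF/ft^3

7.52


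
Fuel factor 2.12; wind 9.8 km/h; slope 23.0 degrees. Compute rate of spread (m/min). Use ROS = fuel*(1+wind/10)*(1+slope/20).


Formula: ROS = fuel * (1 + wind/10) * (1 + slope/20)
Wind factor = 1 + 9.8/10 = 1.98
Slope factor = 1 + 23.0/20 = 2.15
ROS = 2.12 * 1.98 * 2.15 = 9.02 m/min

9.02


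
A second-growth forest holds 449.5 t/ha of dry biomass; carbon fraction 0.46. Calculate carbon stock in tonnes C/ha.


Formula: Carbon Stock = Biomass * Carbon Fraction
C = 449.5 t/ha * 0.46
C = 206.8 t C/ha

206.8


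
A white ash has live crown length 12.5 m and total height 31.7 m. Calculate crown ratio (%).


Formula: Crown Ratio = (Crown Length / Total Height) * 100
CR = (12.5 m / 31.7 m) * 100
CR = 0.3943 * 100 = 39.4%

39.4


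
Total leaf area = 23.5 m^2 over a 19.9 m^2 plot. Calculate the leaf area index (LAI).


Formula: LAI = total leaf area / ground area  (dimensionless)
LAI = 23.5 m^2 / 19.9 m^2
LAI = 1.18

1.18


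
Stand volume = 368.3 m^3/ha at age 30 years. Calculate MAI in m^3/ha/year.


Formula: MAI = Total Volume / Stand Age
MAI = 368.3 m^3/ha / 30 years
MAI = 12.28 m^3/ha/year

12.28


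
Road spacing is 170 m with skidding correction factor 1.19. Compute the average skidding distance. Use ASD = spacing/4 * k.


Formula: ASD = (spacing / 4) * correction
Uncorrected distance = spacing / 4 = 170 / 4 = 42.5 m
ASD = 42.5 * 1.19 = 51 m

51


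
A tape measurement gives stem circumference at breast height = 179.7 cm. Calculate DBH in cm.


Formula: DBH = C / pi
DBH = 179.7 / pi
pi = 3.14159...
DBH = 57.2 cm

57.2


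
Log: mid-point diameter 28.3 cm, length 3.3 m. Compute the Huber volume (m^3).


Huber: V = Am * L,  Am = pi*(Dm/200)^2
Am = pi*(28.3/200)^2 = 0.062902 m^2
V = 0.062902*3.3 = 0.2076 m^3

0.2076


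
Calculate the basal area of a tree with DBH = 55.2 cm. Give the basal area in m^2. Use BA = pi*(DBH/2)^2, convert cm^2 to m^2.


Formula: BA = pi * (DBH/2)^2 / 10000  (cm^2 to m^2)
Radius = DBH/2 = 55.2/2 = 27.6 cm
BA = pi * 27.6^2 / 10000
   = 2393.1396 cm^2 / 10000
   = 0.2393 m^2

0.2393


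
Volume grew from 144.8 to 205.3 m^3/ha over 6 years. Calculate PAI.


Formula: PAI = (V_T2 - V_T1) / (T2 - T1)
Volume increment = 205.3 - 144.8 = 60.5 m^3/ha
PAI = 60.5 / 6 = 10.08 m^3/ha/year

10.08


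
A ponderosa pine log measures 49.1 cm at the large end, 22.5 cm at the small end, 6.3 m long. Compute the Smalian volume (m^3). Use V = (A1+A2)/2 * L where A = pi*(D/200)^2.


Smalian: V = (A1 + A2)/2 * L,  A = pi*(D/200)^2
A1 = pi*(49.1/200)^2 = 0.189345 m^2
A2 = pi*(22.5/200)^2 = 0.039761 m^2
V = (0.189345+0.039761)/2*6.3 = 0.7217 m^3

0.7217


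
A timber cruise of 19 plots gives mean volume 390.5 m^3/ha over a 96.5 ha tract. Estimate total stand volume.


Formula: Total Volume = Mean Volume per ha * Total Area
Total Volume = 390.5 m^3/ha * 96.5 ha
Total Volume = 37683 m^3

37683


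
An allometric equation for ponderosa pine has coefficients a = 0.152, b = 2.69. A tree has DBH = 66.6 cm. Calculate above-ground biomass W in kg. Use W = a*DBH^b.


Formula: W = a * DBH^b  (allometric power law)
DBH^b = 66.6^2.69 = 80379.5696
W = 0.152 * 80379.5696 = 12217.7 kg

12217.7


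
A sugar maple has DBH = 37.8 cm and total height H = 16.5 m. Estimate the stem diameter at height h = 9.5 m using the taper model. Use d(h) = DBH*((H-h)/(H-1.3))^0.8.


Taper: d(h) = DBH * ((H - h) / (H - 1.3))^0.8
Numerator = H - h = 16.5 - 9.5 = 7.0 m
Denominator = H - 1.3 = 16.5 - 1.3 = 15.2 m
Ratio = 7.0 / 15.2 = 0.46053
d = 37.8 * 0.46053^0.8 = 20.3 cm

20.3


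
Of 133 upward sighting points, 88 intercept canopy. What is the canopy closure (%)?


Formula: Canopy closure = covered points / total points * 100
Closure = 88 / 133 * 100
Closure = 0.6617 * 100 = 66.2%

66.2


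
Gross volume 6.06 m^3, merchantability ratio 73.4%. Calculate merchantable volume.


Formula: MV = V_total * (merchantable_pct / 100)
Merchantable fraction = 73.4% / 100 = 0.734
MV = 6.06 m^3 * 0.734 = 4.448 m^3

4.448


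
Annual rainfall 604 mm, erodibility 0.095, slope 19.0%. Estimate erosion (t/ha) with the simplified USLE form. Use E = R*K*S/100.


Formula: E = R * K * S / 100  (simplified USLE)
R * K = 604 * 0.095 = 57.38
E = 57.38 * 19.0 / 100 = 10.9 t/ha

10.9


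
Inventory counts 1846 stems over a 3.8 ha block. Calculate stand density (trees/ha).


Formula: Stand Density = N_trees / Area_ha
Density = 1846 trees / 3.8 ha
Density = 486 trees/ha

486


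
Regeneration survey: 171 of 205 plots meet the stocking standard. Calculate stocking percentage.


Formula: Stocking % = stocked plots / total plots * 100
Stocking = 171 / 205 * 100
Stocking = 0.8341 * 100 = 83.4%

83.4


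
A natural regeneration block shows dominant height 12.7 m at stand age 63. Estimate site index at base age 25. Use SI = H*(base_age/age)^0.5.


Formula: SI = H_dom * (base_age / age)^0.5
Age ratio = 25 / 63 = 0.39683
sqrt(age_ratio) = 0.62994
SI = 12.7 * 0.62994 = 8.0 m

8.0


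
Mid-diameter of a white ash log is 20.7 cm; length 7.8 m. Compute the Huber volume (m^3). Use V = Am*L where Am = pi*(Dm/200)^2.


Huber: V = Am * L,  Am = pi*(Dm/200)^2
Am = pi*(20.7/200)^2 = 0.033654 m^2
V = 0.033654*7.8 = 0.2625 m^3

0.2625


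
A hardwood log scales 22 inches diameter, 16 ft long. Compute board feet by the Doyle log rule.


Doyle: BF = (D - 4)^2 * L / 16
Adjusted diameter = 22 - 4 = 18 in
(D-4)^2 = 18^2 = 324
BF = 324 * 16 / 16 = 324 BF

324


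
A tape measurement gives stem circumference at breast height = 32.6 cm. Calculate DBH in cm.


Formula: DBH = C / pi
DBH = 32.6 / pi
pi = 3.14159...
DBH = 10.4 cm

10.4


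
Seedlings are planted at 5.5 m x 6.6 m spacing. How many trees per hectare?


Formula: TPH = 10000 m^2/ha / (spacing_x * spacing_y)
Area per tree = 5.5 m * 6.6 m = 36.3 m^2
TPH = 10000 / 36.3 = 275 trees/ha

275


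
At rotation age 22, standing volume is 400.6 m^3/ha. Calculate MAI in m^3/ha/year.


Formula: MAI = Total Volume / Stand Age
MAI = 400.6 m^3/ha / 22 years
MAI = 18.21 m^3/ha/year

18.21


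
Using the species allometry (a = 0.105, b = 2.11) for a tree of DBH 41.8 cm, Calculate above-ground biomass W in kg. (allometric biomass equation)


Formula: W = a * DBH^b  (allometric power law)
DBH^b = 41.8^2.11 = 2634.4014
W = 0.105 * 2634.4014 = 276.6 kg

276.6


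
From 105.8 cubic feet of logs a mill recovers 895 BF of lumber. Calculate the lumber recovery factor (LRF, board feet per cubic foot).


Formula: LRF = Lumber Output (BF) / Log Input (ft^3)
LRF = 895 BF / 105.8 ft^3
LRF = 8.46 BF/ft^3

8.46


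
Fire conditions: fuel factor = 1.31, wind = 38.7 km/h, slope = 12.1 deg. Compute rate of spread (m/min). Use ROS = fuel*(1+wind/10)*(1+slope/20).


Formula: ROS = fuel * (1 + wind/10) * (1 + slope/20)
Wind factor = 1 + 38.7/10 = 4.87
Slope factor = 1 + 12.1/20 = 1.605
ROS = 1.31 * 4.87 * 1.605 = 10.24 m/min

10.24


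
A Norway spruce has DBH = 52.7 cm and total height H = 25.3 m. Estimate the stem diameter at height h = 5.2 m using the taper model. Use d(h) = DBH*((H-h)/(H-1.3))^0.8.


Taper: d(h) = DBH * ((H - h) / (H - 1.3))^0.8
Numerator = H - h = 25.3 - 5.2 = 20.1 m
Denominator = H - 1.3 = 25.3 - 1.3 = 24.0 m
Ratio = 20.1 / 24.0 = 0.8375
d = 52.7 * 0.8375^0.8 = 45.7 cm

45.7


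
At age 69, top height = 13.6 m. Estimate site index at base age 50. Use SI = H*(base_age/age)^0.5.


Formula: SI = H_dom * (base_age / age)^0.5
Age ratio = 50 / 69 = 0.72464
sqrt(age_ratio) = 0.85126
SI = 13.6 * 0.85126 = 11.6 m

11.6


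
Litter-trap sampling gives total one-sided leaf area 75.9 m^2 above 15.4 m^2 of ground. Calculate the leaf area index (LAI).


Formula: LAI = total leaf area / ground area  (dimensionless)
LAI = 75.9 m^2 / 15.4 m^2
LAI = 4.93

4.93


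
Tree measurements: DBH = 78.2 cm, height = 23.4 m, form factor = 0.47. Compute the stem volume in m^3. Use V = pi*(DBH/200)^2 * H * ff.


Formula: V = pi * (DBH/200)^2 * H * ff
Radius = DBH/200 = 78.2/200 = 0.391 m
Radius^2 = 0.391^2 = 0.152881 m^2
V = pi * 0.152881 * 23.4 * 0.47
V = 5.282 m^3

5.282


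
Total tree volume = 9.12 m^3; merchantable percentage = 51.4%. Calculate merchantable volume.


Formula: MV = V_total * (merchantable_pct / 100)
Merchantable fraction = 51.4% / 100 = 0.514
MV = 9.12 m^3 * 0.514 = 4.688 m^3

4.688


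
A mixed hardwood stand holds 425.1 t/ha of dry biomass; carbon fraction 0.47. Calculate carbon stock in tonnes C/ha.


Formula: Carbon Stock = Biomass * Carbon Fraction
C = 425.1 t/ha * 0.47
C = 199.8 t C/ha

199.8


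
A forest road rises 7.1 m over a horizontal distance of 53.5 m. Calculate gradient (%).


Formula: Gradient = rise / run * 100
Gradient = 7.1 / 53.5 * 100 = 13.3%

13.3


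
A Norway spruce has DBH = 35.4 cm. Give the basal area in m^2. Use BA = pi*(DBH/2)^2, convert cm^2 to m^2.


Formula: BA = pi * (DBH/2)^2 / 10000  (cm^2 to m^2)
Radius = DBH/2 = 35.4/2 = 17.7 cm
BA = pi * 17.7^2 / 10000
   = 984.2296 cm^2 / 10000
   = 0.0984 m^2

0.0984


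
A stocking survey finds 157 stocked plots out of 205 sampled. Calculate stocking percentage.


Formula: Stocking % = stocked plots / total plots * 100
Stocking = 157 / 205 * 100
Stocking = 0.7659 * 100 = 76.6%

76.6


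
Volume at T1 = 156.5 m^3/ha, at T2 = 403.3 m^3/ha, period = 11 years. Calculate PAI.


Formula: PAI = (V_T2 - V_T1) / (T2 - T1)
Volume increment = 403.3 - 156.5 = 246.8 m^3/ha
PAI = 246.8 / 11 = 22.44 m^3/ha/year

22.44


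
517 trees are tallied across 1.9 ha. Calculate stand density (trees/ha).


Formula: Stand Density = N_trees / Area_ha
Density = 517 trees / 1.9 ha
Density = 272 trees/ha

272


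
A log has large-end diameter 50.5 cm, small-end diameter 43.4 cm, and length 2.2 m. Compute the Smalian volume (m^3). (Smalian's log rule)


Smalian: V = (A1 + A2)/2 * L,  A = pi*(D/200)^2
A1 = pi*(50.5/200)^2 = 0.200296 m^2
A2 = pi*(43.4/200)^2 = 0.147934 m^2
V = (0.200296+0.147934)/2*2.2 = 0.3831 m^3

0.3831


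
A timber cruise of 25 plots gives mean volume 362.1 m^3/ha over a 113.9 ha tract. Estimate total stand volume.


Formula: Total Volume = Mean Volume per ha * Total Area
Total Volume = 362.1 m^3/ha * 113.9 ha
Total Volume = 41243 m^3

41243


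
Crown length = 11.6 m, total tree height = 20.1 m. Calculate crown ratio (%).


Formula: Crown Ratio = (Crown Length / Total Height) * 100
CR = (11.6 m / 20.1 m) * 100
CR = 0.5771 * 100 = 57.7%

57.7


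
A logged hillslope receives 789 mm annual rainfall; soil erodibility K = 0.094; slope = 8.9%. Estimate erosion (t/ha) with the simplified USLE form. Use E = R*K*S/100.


Formula: E = R * K * S / 100  (simplified USLE)
R * K = 789 * 0.094 = 74.166
E = 74.166 * 8.9 / 100 = 6.6 t/ha

6.6


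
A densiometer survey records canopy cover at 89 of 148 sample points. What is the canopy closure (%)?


Formula: Canopy closure = covered points / total points * 100
Closure = 89 / 148 * 100
Closure = 0.6014 * 100 = 60.1%

60.1


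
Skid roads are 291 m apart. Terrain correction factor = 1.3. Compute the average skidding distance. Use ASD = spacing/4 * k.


Formula: ASD = (spacing / 4) * correction
Uncorrected distance = spacing / 4 = 291 / 4 = 72.75 m
ASD = 72.75 * 1.3 = 95 m

95


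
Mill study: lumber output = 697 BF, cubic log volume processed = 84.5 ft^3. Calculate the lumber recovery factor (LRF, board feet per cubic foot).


Formula: LRF = Lumber Output (BF) / Log Input (ft^3)
LRF = 697 BF / 84.5 ft^3
LRF = 8.25 BF/ft^3

8.25


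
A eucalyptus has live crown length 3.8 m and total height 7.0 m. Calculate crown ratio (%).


Formula: Crown Ratio = (Crown Length / Total Height) * 100
CR = (3.8 m / 7.0 m) * 100
CR = 0.5429 * 100 = 54.3%

54.3


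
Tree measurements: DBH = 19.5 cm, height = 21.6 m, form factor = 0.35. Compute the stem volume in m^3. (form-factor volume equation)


Formula: V = pi * (DBH/200)^2 * H * ff
Radius = DBH/200 = 19.5/200 = 0.0975 m
Radius^2 = 0.0975^2 = 0.00950625 m^2
V = pi * 0.00950625 * 21.6 * 0.35
V = 0.226 m^3

0.226


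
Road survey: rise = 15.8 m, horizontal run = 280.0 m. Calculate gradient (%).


Formula: Gradient = rise / run * 100
Gradient = 15.8 / 280.0 * 100 = 5.6%

5.6


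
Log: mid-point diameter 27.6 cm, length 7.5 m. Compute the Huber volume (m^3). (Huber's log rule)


Huber: V = Am * L,  Am = pi*(Dm/200)^2
Am = pi*(27.6/200)^2 = 0.059828 m^2
V = 0.059828*7.5 = 0.4487 m^3

0.4487


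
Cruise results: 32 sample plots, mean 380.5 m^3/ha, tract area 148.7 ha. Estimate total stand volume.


Formula: Total Volume = Mean Volume per ha * Total Area
Total Volume = 380.5 m^3/ha * 148.7 ha
Total Volume = 56580 m^3

56580


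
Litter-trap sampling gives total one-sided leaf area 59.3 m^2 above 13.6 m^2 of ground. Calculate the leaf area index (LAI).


Formula: LAI = total leaf area / ground area  (dimensionless)
LAI = 59.3 m^2 / 13.6 m^2
LAI = 4.36

4.36


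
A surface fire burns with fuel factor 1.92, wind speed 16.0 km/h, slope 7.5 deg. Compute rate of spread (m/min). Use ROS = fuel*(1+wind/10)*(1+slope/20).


Formula: ROS = fuel * (1 + wind/10) * (1 + slope/20)
Wind factor = 1 + 16.0/10 = 2.6
Slope factor = 1 + 7.5/20 = 1.375
ROS = 1.92 * 2.6 * 1.375 = 6.86 m/min

6.86


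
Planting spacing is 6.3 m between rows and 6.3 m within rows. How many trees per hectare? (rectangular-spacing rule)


Formula: TPH = 10000 m^2/ha / (spacing_x * spacing_y)
Area per tree = 6.3 m * 6.3 m = 39.69 m^2
TPH = 10000 / 39.69 = 252 trees/ha

252


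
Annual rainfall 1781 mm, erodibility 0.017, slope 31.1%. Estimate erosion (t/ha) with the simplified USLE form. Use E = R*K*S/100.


Formula: E = R * K * S / 100  (simplified USLE)
R * K = 1781 * 0.017 = 30.277
E = 30.277 * 31.1 / 100 = 9.42 t/ha

9.42


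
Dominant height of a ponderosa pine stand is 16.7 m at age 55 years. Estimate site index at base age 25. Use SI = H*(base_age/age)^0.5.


Formula: SI = H_dom * (base_age / age)^0.5
Age ratio = 25 / 55 = 0.45455
sqrt(age_ratio) = 0.6742
SI = 16.7 * 0.6742 = 11.3 m

11.3


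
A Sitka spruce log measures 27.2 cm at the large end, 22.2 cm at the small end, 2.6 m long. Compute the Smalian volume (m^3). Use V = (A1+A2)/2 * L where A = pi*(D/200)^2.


Smalian: V = (A1 + A2)/2 * L,  A = pi*(D/200)^2
A1 = pi*(27.2/200)^2 = 0.058107 m^2
A2 = pi*(22.2/200)^2 = 0.038708 m^2
V = (0.058107+0.038708)/2*2.6 = 0.1259 m^3

0.1259


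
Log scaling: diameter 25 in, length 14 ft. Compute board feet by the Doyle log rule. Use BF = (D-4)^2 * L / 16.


Doyle: BF = (D - 4)^2 * L / 16
Adjusted diameter = 25 - 4 = 21 in
(D-4)^2 = 21^2 = 441
BF = 441 * 14 / 16 = 386 BF

386


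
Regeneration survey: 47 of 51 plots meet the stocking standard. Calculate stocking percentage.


Formula: Stocking % = stocked plots / total plots * 100
Stocking = 47 / 51 * 100
Stocking = 0.9216 * 100 = 92.2%

92.2


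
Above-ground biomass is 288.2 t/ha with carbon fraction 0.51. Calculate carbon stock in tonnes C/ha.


Formula: Carbon Stock = Biomass * Carbon Fraction
C = 288.2 t/ha * 0.51
C = 147.0 t C/ha

147.0


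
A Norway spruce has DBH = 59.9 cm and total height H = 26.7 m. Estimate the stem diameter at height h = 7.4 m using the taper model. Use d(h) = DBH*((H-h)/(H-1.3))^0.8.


Taper: d(h) = DBH * ((H - h) / (H - 1.3))^0.8
Numerator = H - h = 26.7 - 7.4 = 19.3 m
Denominator = H - 1.3 = 26.7 - 1.3 = 25.4 m
Ratio = 19.3 / 25.4 = 0.75984
d = 59.9 * 0.75984^0.8 = 48.1 cm

48.1


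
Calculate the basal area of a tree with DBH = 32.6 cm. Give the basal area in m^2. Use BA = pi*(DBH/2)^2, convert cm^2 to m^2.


Formula: BA = pi * (DBH/2)^2 / 10000  (cm^2 to m^2)
Radius = DBH/2 = 32.6/2 = 16.3 cm
BA = pi * 16.3^2 / 10000
   = 834.6898 cm^2 / 10000
   = 0.0835 m^2

0.0835


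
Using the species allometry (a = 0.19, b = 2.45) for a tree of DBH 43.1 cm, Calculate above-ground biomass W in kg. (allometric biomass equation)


Formula: W = a * DBH^b  (allometric power law)
DBH^b = 43.1^2.45 = 10103.4411
W = 0.19 * 10103.4411 = 1919.7 kg

1919.7


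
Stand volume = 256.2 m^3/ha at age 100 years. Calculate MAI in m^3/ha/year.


Formula: MAI = Total Volume / Stand Age
MAI = 256.2 m^3/ha / 100 years
MAI = 2.56 m^3/ha/year

2.56


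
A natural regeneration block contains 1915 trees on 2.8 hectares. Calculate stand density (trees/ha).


Formula: Stand Density = N_trees / Area_ha
Density = 1915 trees / 2.8 ha
Density = 684 trees/ha

684


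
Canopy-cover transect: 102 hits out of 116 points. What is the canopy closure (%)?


Formula: Canopy closure = covered points / total points * 100
Closure = 102 / 116 * 100
Closure = 0.8793 * 100 = 87.9%

87.9


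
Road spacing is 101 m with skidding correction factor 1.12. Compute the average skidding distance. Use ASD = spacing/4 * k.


Formula: ASD = (spacing / 4) * correction
Uncorrected distance = spacing / 4 = 101 / 4 = 25.25 m
ASD = 25.25 * 1.12 = 28 m

28


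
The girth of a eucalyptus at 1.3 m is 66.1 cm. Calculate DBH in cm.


Formula: DBH = C / pi
DBH = 66.1 / pi
pi = 3.14159...
DBH = 21.0 cm

21.0


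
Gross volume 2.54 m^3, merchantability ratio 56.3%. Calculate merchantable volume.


Formula: MV = V_total * (merchantable_pct / 100)
Merchantable fraction = 56.3% / 100 = 0.563
MV = 2.54 m^3 * 0.563 = 1.43 m^3

1.43


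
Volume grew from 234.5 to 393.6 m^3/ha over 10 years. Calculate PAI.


Formula: PAI = (V_T2 - V_T1) / (T2 - T1)
Volume increment = 393.6 - 234.5 = 159.1 m^3/ha
PAI = 159.1 / 10 = 15.91 m^3/ha/year

15.91


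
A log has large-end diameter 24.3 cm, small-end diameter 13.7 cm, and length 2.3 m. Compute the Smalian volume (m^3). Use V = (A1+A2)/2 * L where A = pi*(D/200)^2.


Smalian: V = (A1 + A2)/2 * L,  A = pi*(D/200)^2
A1 = pi*(24.3/200)^2 = 0.046377 m^2
A2 = pi*(13.7/200)^2 = 0.014741 m^2
V = (0.046377+0.014741)/2*2.3 = 0.0703 m^3

0.0703


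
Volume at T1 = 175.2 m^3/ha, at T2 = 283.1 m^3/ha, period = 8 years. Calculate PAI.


Formula: PAI = (V_T2 - V_T1) / (T2 - T1)
Volume increment = 283.1 - 175.2 = 107.9 m^3/ha
PAI = 107.9 / 8 = 13.49 m^3/ha/year

13.49


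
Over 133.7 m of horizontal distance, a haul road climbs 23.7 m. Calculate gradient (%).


Formula: Gradient = rise / run * 100
Gradient = 23.7 / 133.7 * 100 = 17.7%

17.7


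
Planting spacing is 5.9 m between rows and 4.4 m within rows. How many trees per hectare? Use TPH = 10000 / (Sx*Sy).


Formula: TPH = 10000 m^2/ha / (spacing_x * spacing_y)
Area per tree = 5.9 m * 4.4 m = 25.96 m^2
TPH = 10000 / 25.96 = 385 trees/ha

385


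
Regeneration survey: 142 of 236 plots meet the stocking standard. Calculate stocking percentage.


Formula: Stocking % = stocked plots / total plots * 100
Stocking = 142 / 236 * 100
Stocking = 0.6017 * 100 = 60.2%

60.2


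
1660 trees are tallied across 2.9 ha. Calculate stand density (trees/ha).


Formula: Stand Density = N_trees / Area_ha
Density = 1660 trees / 2.9 ha
Density = 572 trees/ha

572


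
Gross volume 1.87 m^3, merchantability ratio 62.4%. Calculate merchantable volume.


Formula: MV = V_total * (merchantable_pct / 100)
Merchantable fraction = 62.4% / 100 = 0.624
MV = 1.87 m^3 * 0.624 = 1.167 m^3

1.167


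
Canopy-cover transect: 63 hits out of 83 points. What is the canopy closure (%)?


Formula: Canopy closure = covered points / total points * 100
Closure = 63 / 83 * 100
Closure = 0.759 * 100 = 75.9%

75.9


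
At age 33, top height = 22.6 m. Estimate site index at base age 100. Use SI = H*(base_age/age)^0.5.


Formula: SI = H_dom * (base_age / age)^0.5
Age ratio = 100 / 33 = 3.0303
sqrt(age_ratio) = 1.74078
SI = 22.6 * 1.74078 = 39.3 m

39.3


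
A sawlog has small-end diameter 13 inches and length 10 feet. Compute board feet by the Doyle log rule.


Doyle: BF = (D - 4)^2 * L / 16
Adjusted diameter = 13 - 4 = 9 in
(D-4)^2 = 9^2 = 81
BF = 81 * 10 / 16 = 51 BF

51


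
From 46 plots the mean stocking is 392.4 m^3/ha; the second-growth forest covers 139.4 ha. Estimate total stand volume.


Formula: Total Volume = Mean Volume per ha * Total Area
Total Volume = 392.4 m^3/ha * 139.4 ha
Total Volume = 54701 m^3

54701


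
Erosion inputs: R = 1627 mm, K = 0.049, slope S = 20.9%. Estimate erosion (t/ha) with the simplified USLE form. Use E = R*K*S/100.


Formula: E = R * K * S / 100  (simplified USLE)
R * K = 1627 * 0.049 = 79.723
E = 79.723 * 20.9 / 100 = 16.66 t/ha

16.66


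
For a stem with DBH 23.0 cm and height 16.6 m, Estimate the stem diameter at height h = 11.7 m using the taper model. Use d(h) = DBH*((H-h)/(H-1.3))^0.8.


Taper: d(h) = DBH * ((H - h) / (H - 1.3))^0.8
Numerator = H - h = 16.6 - 11.7 = 4.9 m
Denominator = H - 1.3 = 16.6 - 1.3 = 15.3 m
Ratio = 4.9 / 15.3 = 0.32026
d = 23.0 * 0.32026^0.8 = 9.2 cm

9.2


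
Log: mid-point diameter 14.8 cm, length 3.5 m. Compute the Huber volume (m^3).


Huber: V = Am * L,  Am = pi*(Dm/200)^2
Am = pi*(14.8/200)^2 = 0.017203 m^2
V = 0.017203*3.5 = 0.0602 m^3

0.0602


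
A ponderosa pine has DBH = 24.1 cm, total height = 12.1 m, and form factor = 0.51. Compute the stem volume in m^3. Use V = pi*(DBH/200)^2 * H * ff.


Formula: V = pi * (DBH/200)^2 * H * ff
Radius = DBH/200 = 24.1/200 = 0.1205 m
Radius^2 = 0.1205^2 = 0.01452025 m^2
V = pi * 0.01452025 * 12.1 * 0.51
V = 0.282 m^3

0.282


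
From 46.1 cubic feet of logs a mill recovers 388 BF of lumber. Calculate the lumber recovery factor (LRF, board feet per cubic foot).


Formula: LRF = Lumber Output (BF) / Log Input (ft^3)
LRF = 388 BF / 46.1 ft^3
LRF = 8.42 BF/ft^3

8.42


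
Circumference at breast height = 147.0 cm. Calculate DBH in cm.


Formula: DBH = C / pi
DBH = 147.0 / pi
pi = 3.14159...
DBH = 46.8 cm

46.8


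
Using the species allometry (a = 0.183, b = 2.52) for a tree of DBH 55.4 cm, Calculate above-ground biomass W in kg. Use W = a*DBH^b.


Formula: W = a * DBH^b  (allometric power law)
DBH^b = 55.4^2.52 = 24753.9556
W = 0.183 * 24753.9556 = 4530.0 kg

4530.0


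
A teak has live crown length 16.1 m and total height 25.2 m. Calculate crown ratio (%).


Formula: Crown Ratio = (Crown Length / Total Height) * 100
CR = (16.1 m / 25.2 m) * 100
CR = 0.6389 * 100 = 63.9%

63.9


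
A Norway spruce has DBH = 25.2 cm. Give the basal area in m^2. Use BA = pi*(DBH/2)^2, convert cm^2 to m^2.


Formula: BA = pi * (DBH/2)^2 / 10000  (cm^2 to m^2)
Radius = DBH/2 = 25.2/2 = 12.6 cm
BA = pi * 12.6^2 / 10000
   = 498.7592 cm^2 / 10000
   = 0.0499 m^2

0.0499


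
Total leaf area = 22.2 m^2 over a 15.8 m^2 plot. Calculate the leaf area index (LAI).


Formula: LAI = total leaf area / ground area  (dimensionless)
LAI = 22.2 m^2 / 15.8 m^2
LAI = 1.41

1.41


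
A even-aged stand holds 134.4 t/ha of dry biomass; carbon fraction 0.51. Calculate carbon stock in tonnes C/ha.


Formula: Carbon Stock = Biomass * Carbon Fraction
C = 134.4 t/ha * 0.51
C = 68.5 t C/ha

68.5


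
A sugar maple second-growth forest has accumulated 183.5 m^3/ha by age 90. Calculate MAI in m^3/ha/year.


Formula: MAI = Total Volume / Stand Age
MAI = 183.5 m^3/ha / 90 years
MAI = 2.04 m^3/ha/year

2.04


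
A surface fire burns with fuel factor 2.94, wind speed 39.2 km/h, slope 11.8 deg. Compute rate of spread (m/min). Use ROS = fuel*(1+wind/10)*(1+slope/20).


Formula: ROS = fuel * (1 + wind/10) * (1 + slope/20)
Wind factor = 1 + 39.2/10 = 4.92
Slope factor = 1 + 11.8/20 = 1.59
ROS = 2.94 * 4.92 * 1.59 = 23.0 m/min

23.0


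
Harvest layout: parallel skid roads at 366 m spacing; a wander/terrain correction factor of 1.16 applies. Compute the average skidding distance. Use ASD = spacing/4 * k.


Formula: ASD = (spacing / 4) * correction
Uncorrected distance = spacing / 4 = 366 / 4 = 91.5 m
ASD = 91.5 * 1.16 = 106 m

106


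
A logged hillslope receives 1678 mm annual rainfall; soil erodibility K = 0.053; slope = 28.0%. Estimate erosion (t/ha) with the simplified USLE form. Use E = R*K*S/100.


Formula: E = R * K * S / 100  (simplified USLE)
R * K = 1678 * 0.053 = 88.934
E = 88.934 * 28.0 / 100 = 24.9 t/ha

24.9


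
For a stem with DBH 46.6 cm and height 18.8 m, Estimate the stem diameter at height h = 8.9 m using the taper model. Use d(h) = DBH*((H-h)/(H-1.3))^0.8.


Taper: d(h) = DBH * ((H - h) / (H - 1.3))^0.8
Numerator = H - h = 18.8 - 8.9 = 9.9 m
Denominator = H - 1.3 = 18.8 - 1.3 = 17.5 m
Ratio = 9.9 / 17.5 = 0.56571
d = 46.6 * 0.56571^0.8 = 29.5 cm

29.5


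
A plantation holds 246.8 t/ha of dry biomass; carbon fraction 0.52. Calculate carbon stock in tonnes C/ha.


Formula: Carbon Stock = Biomass * Carbon Fraction
C = 246.8 t/ha * 0.52
C = 128.3 t C/ha

128.3


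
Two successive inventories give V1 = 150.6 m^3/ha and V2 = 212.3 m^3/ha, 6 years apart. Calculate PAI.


Formula: PAI = (V_T2 - V_T1) / (T2 - T1)
Volume increment = 212.3 - 150.6 = 61.7 m^3/ha
PAI = 61.7 / 6 = 10.28 m^3/ha/year

10.28


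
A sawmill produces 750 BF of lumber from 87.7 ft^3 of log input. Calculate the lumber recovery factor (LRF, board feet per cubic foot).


Formula: LRF = Lumber Output (BF) / Log Input (ft^3)
LRF = 750 BF / 87.7 ft^3
LRF = 8.55 BF/ft^3

8.55


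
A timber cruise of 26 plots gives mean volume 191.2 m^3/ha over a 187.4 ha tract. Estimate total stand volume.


Formula: Total Volume = Mean Volume per ha * Total Area
Total Volume = 191.2 m^3/ha * 187.4 ha
Total Volume = 35831 m^3

35831


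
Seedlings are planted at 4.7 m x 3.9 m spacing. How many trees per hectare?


Formula: TPH = 10000 m^2/ha / (spacing_x * spacing_y)
Area per tree = 4.7 m * 3.9 m = 18.33 m^2
TPH = 10000 / 18.33 = 546 trees/ha

546


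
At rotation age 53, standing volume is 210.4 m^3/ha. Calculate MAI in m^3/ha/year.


Formula: MAI = Total Volume / Stand Age
MAI = 210.4 m^3/ha / 53 years
MAI = 3.97 m^3/ha/year

3.97


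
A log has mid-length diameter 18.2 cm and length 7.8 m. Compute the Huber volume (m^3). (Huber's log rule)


Huber: V = Am * L,  Am = pi*(Dm/200)^2
Am = pi*(18.2/200)^2 = 0.026016 m^2
V = 0.026016*7.8 = 0.2029 m^3

0.2029


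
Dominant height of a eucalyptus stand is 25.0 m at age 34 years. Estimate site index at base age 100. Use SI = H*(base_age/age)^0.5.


Formula: SI = H_dom * (base_age / age)^0.5
Age ratio = 100 / 34 = 2.94118
sqrt(age_ratio) = 1.71499
SI = 25.0 * 1.71499 = 42.9 m

42.9


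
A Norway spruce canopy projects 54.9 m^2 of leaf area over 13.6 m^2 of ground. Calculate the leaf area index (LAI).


Formula: LAI = total leaf area / ground area  (dimensionless)
LAI = 54.9 m^2 / 13.6 m^2
LAI = 4.04

4.04


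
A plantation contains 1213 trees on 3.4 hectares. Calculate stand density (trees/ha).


Formula: Stand Density = N_trees / Area_ha
Density = 1213 trees / 3.4 ha
Density = 357 trees/ha

357


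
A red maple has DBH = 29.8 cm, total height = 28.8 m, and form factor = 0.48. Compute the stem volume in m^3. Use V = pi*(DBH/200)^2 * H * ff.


Formula: V = pi * (DBH/200)^2 * H * ff
Radius = DBH/200 = 29.8/200 = 0.149 m
Radius^2 = 0.149^2 = 0.022201 m^2
V = pi * 0.022201 * 28.8 * 0.48
V = 0.964 m^3

0.964


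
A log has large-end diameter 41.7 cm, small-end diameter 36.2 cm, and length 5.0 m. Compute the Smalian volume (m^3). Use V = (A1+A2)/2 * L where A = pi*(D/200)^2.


Smalian: V = (A1 + A2)/2 * L,  A = pi*(D/200)^2
A1 = pi*(41.7/200)^2 = 0.136572 m^2
A2 = pi*(36.2/200)^2 = 0.102922 m^2
V = (0.136572+0.102922)/2*5.0 = 0.5987 m^3

0.5987


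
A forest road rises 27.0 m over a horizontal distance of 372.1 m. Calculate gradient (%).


Formula: Gradient = rise / run * 100
Gradient = 27.0 / 372.1 * 100 = 7.3%

7.3


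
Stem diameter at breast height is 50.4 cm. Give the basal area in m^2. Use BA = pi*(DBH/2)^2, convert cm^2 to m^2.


Formula: BA = pi * (DBH/2)^2 / 10000  (cm^2 to m^2)
Radius = DBH/2 = 50.4/2 = 25.2 cm
BA = pi * 25.2^2 / 10000
   = 1995.037 cm^2 / 10000
   = 0.1995 m^2

0.1995


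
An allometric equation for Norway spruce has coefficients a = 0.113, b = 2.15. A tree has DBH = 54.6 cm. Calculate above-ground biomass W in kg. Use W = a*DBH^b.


Formula: W = a * DBH^b  (allometric power law)
DBH^b = 54.6^2.15 = 5432.0553
W = 0.113 * 5432.0553 = 613.8 kg

613.8


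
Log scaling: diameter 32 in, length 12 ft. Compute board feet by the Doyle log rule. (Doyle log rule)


Doyle: BF = (D - 4)^2 * L / 16
Adjusted diameter = 32 - 4 = 28 in
(D-4)^2 = 28^2 = 784
BF = 784 * 12 / 16 = 588 BF

588
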